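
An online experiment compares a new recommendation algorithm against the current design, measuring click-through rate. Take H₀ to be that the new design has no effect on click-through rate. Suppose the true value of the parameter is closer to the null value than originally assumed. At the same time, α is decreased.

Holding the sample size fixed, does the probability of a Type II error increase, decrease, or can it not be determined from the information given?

When the true parameter is near the null value, the test has a harder time distinguishing Ha from H₀. A smaller α moves the rejection region further into the tail. With the alternative true, more outcomes now fall outside the rejection region, so failing to reject becomes more likely. Both changes push β in the same direction.

It increases.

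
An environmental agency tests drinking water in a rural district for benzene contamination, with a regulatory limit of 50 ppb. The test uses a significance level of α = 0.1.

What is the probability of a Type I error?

0.1

The significance level α is, by definition, the probability of a Type I error — P(reject H₀ | H₀ true).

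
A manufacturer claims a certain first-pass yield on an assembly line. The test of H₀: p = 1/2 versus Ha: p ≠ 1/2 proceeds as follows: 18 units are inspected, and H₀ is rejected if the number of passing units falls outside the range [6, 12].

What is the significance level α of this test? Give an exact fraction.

Under H₀, K ~ Binomial(18, 1/2); α is the probability of landing in either tail, P(K ≤ 5) + P(K ≥ 13).
By symmetry, α = 2·P(K ≤ 5) = 2·(1 + 18 + 153 + 816 + 3060 + 8568)/262144 = 25232/262144 = 1577/16384.

1577/16384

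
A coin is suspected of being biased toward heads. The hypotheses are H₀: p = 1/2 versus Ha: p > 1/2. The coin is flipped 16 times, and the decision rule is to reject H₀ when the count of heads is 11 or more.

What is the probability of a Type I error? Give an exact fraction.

6885/65536

The Type I error probability is α = P(X ≥ 11) computed under H₀, where X ~ Binomial(16, 1/2).
That's C(16,11) + C(16,12) + C(16,13) + C(16,14) + C(16,15) + C(16,16) over 2^16, i.e. (4368 + 1820 + 560 + 120 + 16 + 1)/65536 = 6885/65536.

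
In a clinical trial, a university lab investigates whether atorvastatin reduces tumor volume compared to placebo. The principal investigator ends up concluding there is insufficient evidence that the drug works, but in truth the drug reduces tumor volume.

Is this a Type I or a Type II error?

Type II error

The null hypothesis here is that the drug has no effect on tumor volume.
'Concluding there is insufficient evidence that the drug works' corresponds to failing to reject H₀.
H₀ was not rejected but H₀ is false — a Type II error (false negative).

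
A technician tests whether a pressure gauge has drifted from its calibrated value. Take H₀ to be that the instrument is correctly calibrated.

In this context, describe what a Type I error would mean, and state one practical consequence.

A Type I error is rejecting H₀ when H₀ is true.
Here that means pulling the instrument for recalibration when actually the instrument is correctly calibrated.

A Type I error would mean concluding that the instrument has drifted out of calibration when in fact the instrument is correctly calibrated. Consequence: a properly working instrument is taken offline unnecessarily.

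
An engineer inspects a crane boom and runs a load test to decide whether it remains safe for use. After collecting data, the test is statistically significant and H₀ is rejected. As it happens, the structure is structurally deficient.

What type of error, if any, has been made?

No error — this is a correct decision.

The conventional null hypothesis here is that the structure meets the required load capacity (safe).
The test rejected a false H₀ — the decision matches the true state.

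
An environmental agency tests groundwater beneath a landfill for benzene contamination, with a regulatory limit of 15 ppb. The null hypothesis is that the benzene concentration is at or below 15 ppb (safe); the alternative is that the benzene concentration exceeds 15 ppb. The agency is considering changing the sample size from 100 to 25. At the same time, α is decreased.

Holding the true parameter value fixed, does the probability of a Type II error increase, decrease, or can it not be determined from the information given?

Reducing n widens both sampling distributions, so the test has less ability to distinguish Ha from H₀. A smaller α moves the rejection region further into the tail. With the alternative true, more outcomes now fall outside the rejection region, so failing to reject becomes more likely. Both changes push β in the same direction.

It increases.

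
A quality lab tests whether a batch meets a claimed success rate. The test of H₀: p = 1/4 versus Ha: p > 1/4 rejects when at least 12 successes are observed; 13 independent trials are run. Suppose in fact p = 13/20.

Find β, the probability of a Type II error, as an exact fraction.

β = P(fail to reject H₀ | Ha true) = P(X ≤ 11 | p = 13/20), X ~ Binomial(13, 13/20).
Equivalently, β = 1 − P(X ≥ 12) = 9937124893407747/10240000000000000.

9937124893407747/10240000000000000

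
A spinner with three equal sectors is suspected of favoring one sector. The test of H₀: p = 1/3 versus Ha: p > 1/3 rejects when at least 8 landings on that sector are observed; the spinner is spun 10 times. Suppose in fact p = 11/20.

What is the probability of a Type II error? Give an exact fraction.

β = P(fail to reject H₀ | Ha true) = P(X ≤ 7 | p = 11/20), X ~ Binomial(10, 11/20).
Adding the binomial probabilities P(X=0)+…+P(X=7) at p = 11/20 gives 2305127290491/2560000000000.

2305127290491/2560000000000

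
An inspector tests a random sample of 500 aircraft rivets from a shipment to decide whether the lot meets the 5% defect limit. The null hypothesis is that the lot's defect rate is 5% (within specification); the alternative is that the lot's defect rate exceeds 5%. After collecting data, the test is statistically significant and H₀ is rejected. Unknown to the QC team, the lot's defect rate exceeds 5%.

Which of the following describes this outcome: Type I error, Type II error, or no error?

The test rejected a false H₀ — the decision matches the true state.

Neither — the decision is correct.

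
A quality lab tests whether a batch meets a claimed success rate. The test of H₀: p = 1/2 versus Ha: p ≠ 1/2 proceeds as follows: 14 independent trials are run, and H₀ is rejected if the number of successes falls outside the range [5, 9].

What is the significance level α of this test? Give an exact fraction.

1471/8192

Under H₀, X ~ Binomial(14, 1/2); α is the probability of landing in either tail, P(X ≤ 4) + P(X ≥ 10).
The two tails are symmetric, so α = 2·(1 + 14 + 91 + 364 + 1001)/2^14 = 2942/16384 = 1471/8192.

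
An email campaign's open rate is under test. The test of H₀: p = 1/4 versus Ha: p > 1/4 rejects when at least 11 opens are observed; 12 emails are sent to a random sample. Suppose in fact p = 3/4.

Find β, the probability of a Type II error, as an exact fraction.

14120011/16777216

A Type II error is failing to reject when Ha holds: with p = 3/4, β = P(S ≤ 10).
Summing C(12,j)·(3/4)^j·(1/4)^{12-j} for j = 0..10 gives 14120011/16777216.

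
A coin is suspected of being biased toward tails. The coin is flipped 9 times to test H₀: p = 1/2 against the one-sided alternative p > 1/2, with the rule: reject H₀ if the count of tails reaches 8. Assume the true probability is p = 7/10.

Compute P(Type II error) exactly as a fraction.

Under the alternative p = 7/10, Y ~ Binomial(9, 7/10); β is the probability the test does not reject, P(Y < 8).
Summing C(9,j)·(7/10)^j·(3/10)^{9-j} for j = 0..7 gives 401998383/500000000.

401998383/500000000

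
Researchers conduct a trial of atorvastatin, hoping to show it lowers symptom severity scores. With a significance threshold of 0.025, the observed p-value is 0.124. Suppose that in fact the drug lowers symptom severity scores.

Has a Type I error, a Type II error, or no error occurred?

The conventional null hypothesis is that the drug has no effect on symptom severity scores.
Since p = 0.124 ≥ α = 0.025, H₀ is not rejected.
H₀ is false (actually the drug lowers symptom severity scores).
Failing to reject a false H₀ is a Type II error.

Type II error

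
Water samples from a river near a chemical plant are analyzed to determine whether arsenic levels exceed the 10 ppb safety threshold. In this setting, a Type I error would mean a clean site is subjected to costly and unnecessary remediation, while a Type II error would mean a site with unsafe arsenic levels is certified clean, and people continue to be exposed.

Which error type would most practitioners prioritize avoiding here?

Type II error

The Type II consequence (a site with unsafe arsenic levels is certified clean, and people continue to be exposed) is more severe than the Type I consequence (a clean site is subjected to costly and unnecessary remediation).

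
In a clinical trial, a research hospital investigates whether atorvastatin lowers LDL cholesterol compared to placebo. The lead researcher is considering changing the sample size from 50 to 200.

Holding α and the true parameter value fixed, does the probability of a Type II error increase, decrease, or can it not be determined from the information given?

It decreases.

More data shrinks sampling variability; the test statistic under Ha concentrates further from the null value, making rejection more likely.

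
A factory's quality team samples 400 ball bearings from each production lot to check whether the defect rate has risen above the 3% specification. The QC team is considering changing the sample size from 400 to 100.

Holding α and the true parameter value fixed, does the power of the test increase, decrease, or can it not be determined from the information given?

A smaller sample increases the standard error, so the sampling distributions under H₀ and Ha overlap more.
Since power = 1 − β and β increases, power decreases.

It decreases.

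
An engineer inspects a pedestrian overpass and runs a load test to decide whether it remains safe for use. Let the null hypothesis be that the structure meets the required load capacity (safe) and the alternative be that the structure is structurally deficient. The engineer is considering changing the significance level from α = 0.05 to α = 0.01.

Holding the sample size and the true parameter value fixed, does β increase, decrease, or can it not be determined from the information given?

Lowering α raises the bar for rejection; under Ha, the test now fails to reject on outcomes it previously would have rejected.

It increases.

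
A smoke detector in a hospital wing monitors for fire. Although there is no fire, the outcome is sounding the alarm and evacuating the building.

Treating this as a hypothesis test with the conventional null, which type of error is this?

The null hypothesis here is that there is no fire.
'Sounding the alarm and evacuating the building' corresponds to rejecting H₀.
H₀ was rejected but H₀ is true — a Type I error (false positive).

Type I error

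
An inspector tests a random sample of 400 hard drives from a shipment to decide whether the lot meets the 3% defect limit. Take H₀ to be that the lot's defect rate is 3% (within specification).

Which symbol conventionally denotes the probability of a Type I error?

α

P(Type I error) = P(reject H₀ | H₀ true) = α, the significance level.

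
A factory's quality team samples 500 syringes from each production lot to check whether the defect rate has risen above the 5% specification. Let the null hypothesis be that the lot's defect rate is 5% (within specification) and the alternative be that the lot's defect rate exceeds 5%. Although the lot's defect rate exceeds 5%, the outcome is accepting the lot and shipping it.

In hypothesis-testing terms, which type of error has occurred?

Type II error

'Accepting the lot and shipping it' corresponds to failing to reject H₀.
H₀ was not rejected but H₀ is false — a Type II error (false negative).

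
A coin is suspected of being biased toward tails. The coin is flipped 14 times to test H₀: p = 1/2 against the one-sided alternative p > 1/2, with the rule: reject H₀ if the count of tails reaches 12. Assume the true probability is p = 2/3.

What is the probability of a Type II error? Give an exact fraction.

1426387/1594323

Under the alternative p = 2/3, S ~ Binomial(14, 2/3); β is the probability the test does not reject, P(S < 12).
Adding the binomial probabilities P(S=0)+…+P(S=11) at p = 2/3 gives 1426387/1594323.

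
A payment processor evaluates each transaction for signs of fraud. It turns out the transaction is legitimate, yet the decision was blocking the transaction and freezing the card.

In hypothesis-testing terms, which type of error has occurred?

Type I error

The null hypothesis here is that the transaction is legitimate.
'Blocking the transaction and freezing the card' corresponds to rejecting H₀.
H₀ was rejected but H₀ is true — a Type I error (false positive).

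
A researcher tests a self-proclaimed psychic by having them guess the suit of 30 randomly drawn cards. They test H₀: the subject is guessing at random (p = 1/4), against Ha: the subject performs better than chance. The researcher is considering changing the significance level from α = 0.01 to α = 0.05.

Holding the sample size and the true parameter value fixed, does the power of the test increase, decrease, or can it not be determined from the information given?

It increases.

With a larger α the critical value moves toward the center, so more of the Ha sampling distribution lies in the rejection region.
Since power = 1 − β and β decreases, power increases.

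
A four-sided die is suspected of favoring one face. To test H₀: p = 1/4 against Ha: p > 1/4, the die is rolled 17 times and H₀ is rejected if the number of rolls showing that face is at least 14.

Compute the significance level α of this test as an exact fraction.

α = P(reject H₀ | H₀ true) = P(S ≥ 14 | p = 1/4), with S ~ Binomial(17, 1/4).
Summing C(17,j)(1/4)^j(3/4)^{17−j} for j = 14,…,17 gives 4909/4294967296.

4909/4294967296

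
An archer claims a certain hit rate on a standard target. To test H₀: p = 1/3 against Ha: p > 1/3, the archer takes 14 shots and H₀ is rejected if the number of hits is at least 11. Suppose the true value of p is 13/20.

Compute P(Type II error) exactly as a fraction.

Under the alternative p = 13/20, S ~ Binomial(14, 13/20); β is the probability the test does not reject, P(S < 11).
Adding the binomial probabilities P(S=0)+…+P(S=10) at p = 13/20 gives 638569946045404807/819200000000000000.

638569946045404807/819200000000000000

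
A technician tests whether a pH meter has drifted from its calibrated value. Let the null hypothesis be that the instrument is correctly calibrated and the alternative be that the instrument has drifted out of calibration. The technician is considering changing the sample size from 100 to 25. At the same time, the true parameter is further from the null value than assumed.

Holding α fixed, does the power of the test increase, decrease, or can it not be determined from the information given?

The first change alone would make β increase; the second alone would make β decrease. Which effect dominates depends on the magnitudes, which are not given.
Since power = 1 − β, the effect on power is likewise indeterminate.

Cannot be determined from the information given.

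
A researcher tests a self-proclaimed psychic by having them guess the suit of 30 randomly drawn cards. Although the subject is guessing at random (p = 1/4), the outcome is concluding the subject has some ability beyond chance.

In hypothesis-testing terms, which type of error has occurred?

Type I error

The null hypothesis here is that the subject is guessing at random (p = 1/4).
'Concluding the subject has some ability beyond chance' corresponds to rejecting H₀.
H₀ was rejected but H₀ is true — a Type I error (false positive).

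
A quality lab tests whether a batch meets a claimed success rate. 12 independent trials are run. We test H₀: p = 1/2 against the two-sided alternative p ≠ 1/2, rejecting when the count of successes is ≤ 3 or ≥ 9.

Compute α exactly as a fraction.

α = P(S ≤ 3 or S ≥ 9 | p = 1/2), S ~ Binomial(12, 1/2).
Each tail has probability (1 + 12 + 66 + 220)/4096; doubling gives α = 598/4096 = 299/2048.

299/2048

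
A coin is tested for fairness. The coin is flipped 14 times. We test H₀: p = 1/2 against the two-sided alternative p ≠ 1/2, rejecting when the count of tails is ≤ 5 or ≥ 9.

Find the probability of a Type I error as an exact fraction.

The significance level is the null-hypothesis probability of the rejection region {≤5} ∪ {≥9}.
The two tails are symmetric, so α = 2·(1 + 14 + 91 + 364 + 1001 + 2002)/2^14 = 6946/16384 = 3473/8192.

3473/8192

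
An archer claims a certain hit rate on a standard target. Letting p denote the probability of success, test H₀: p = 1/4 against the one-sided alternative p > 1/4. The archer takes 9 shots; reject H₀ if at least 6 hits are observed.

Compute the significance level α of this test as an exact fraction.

655/65536

The Type I error probability is α = P(Y ≥ 6) computed under H₀, where Y ~ Binomial(9, 1/4).
P(Y ≥ 6) = Σ_{j=6}^{9} C(9,j)·(1/4)^j·(3/4)^{9-j} = 655/65536.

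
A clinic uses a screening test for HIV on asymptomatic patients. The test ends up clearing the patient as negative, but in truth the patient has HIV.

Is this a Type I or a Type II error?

The null hypothesis here is that the patient does not have HIV.
'Clearing the patient as negative' corresponds to failing to reject H₀.
H₀ was not rejected but H₀ is false — a Type II error (false negative).

Type II error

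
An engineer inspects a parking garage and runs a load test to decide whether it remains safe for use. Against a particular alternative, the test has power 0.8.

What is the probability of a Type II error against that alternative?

Power = 1 − β, so β = 1 − 0.8 = 0.2.

0.2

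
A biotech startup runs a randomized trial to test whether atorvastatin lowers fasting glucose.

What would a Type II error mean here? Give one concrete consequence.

A Type II error would mean concluding that the drug has no effect on fasting glucose (or at least failing to establish that the drug lowers fasting glucose) when in fact the drug lowers fasting glucose. Consequence: the development investment is written off despite the drug actually working.

With the conventional null hypothesis that the drug has no effect on fasting glucose:
A Type II error is failing to reject H₀ when H₀ is false.
Here that means concluding there is insufficient evidence that the drug works when actually the drug lowers fasting glucose.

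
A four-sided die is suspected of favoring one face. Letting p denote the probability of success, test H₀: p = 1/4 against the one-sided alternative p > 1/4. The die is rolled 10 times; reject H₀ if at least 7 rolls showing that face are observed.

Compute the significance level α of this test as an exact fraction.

Under H₀, X ~ Binomial(10, 1/4), and α = P(X ≥ 7).
P(X ≥ 7) = Σ_{j=7}^{10} C(10,j)·(1/4)^j·(3/4)^{10-j} = 919/262144.

919/262144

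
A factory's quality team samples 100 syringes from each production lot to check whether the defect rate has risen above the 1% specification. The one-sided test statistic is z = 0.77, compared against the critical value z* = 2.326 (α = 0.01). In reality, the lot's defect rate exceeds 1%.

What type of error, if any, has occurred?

Type II error

The conventional null hypothesis is that the lot's defect rate is 1% (within specification).
Since z = 0.77 ≤ z* = 2.326, H₀ is not rejected.
H₀ is false (actually the lot's defect rate exceeds 1%).
Failing to reject a false H₀ is a Type II error.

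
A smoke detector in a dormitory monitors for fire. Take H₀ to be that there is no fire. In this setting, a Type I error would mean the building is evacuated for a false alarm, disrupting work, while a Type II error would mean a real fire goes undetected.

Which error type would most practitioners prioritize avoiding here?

Type II error

The Type II consequence (a real fire goes undetected) is more severe than the Type I consequence (the building is evacuated for a false alarm, disrupting work).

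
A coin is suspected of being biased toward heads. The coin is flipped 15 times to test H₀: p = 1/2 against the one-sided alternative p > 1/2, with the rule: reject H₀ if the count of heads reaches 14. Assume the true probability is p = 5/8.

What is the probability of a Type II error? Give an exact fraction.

β = P(fail to reject H₀ | Ha true) = P(Y ≤ 13 | p = 5/8), Y ~ Binomial(15, 5/8).
Summing C(15,j)·(5/8)^j·(3/8)^{15-j} for j = 0..13 gives 17439598153791/17592186044416.

17439598153791/17592186044416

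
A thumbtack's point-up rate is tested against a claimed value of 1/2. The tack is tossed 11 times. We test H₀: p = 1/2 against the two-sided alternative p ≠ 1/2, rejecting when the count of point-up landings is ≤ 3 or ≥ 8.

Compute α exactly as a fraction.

29/128

Under H₀, Y ~ Binomial(11, 1/2); α is the probability of landing in either tail, P(Y ≤ 3) + P(Y ≥ 8).
The two tails are symmetric, so α = 2·(1 + 11 + 55 + 165)/2^11 = 464/2048 = 29/128.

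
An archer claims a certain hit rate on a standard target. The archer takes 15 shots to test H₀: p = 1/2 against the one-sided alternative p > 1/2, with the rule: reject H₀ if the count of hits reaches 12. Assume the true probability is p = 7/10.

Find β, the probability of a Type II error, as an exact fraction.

Under the alternative p = 7/10, K ~ Binomial(15, 7/10); β is the probability the test does not reject, P(K < 12).
Summing C(15,j)·(7/10)^j·(3/10)^{15-j} for j = 0..11 gives 87891509014119/125000000000000.

87891509014119/125000000000000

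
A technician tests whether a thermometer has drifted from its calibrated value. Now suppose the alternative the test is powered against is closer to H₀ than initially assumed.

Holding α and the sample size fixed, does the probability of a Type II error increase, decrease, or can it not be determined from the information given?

It increases.

When the true parameter is near the null value, the test has a harder time distinguishing Ha from H₀.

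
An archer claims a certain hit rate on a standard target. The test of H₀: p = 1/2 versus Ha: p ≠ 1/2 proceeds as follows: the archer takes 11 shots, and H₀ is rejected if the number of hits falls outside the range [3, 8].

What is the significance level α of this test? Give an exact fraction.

α = P(K ≤ 2 or K ≥ 9 | p = 1/2), K ~ Binomial(11, 1/2).
Each tail has probability (1 + 11 + 55)/2048; doubling gives α = 134/2048 = 67/1024.

67/1024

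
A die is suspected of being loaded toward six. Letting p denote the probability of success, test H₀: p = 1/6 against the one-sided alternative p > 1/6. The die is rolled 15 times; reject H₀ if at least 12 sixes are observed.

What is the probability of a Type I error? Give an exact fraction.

The Type I error probability is α = P(S ≥ 12) computed under H₀, where S ~ Binomial(15, 1/6).
Adding the binomial terms for j = 12 through 15 with p = 1/6 yields 7447/58773123072.

7447/58773123072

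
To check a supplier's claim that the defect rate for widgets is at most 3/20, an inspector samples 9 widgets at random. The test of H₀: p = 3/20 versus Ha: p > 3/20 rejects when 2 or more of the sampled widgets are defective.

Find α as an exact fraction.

51266668149/128000000000

The significance level is the probability, assuming p = 3/20, of seeing 2 or more defectives in 9 draws.
Via the complement, α = 1 − Σ_{j=0}^{1} C(9,j)(3/20)^j(17/20)^{9-j} = 51266668149/128000000000.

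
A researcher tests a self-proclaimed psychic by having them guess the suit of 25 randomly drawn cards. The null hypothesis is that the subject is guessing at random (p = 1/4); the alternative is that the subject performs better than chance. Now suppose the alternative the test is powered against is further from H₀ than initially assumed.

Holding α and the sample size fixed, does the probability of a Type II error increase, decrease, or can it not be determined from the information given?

A larger true effect moves the Ha sampling distribution further from the H₀ critical value, making rejection more likely when Ha is true.

It decreases.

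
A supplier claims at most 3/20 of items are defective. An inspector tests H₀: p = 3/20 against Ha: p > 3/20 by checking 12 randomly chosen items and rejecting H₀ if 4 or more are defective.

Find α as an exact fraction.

75535426487313/819200000000000

The significance level is the probability, assuming p = 3/20, of seeing 4 or more defectives in 12 draws.
α = 1 − P(X ≤ 3) = 1 − 743664573512687/819200000000000 = 75535426487313/819200000000000.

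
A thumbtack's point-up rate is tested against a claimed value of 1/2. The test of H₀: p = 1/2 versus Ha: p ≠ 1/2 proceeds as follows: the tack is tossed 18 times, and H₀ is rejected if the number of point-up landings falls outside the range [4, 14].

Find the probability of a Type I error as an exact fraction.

247/32768

Under H₀, S ~ Binomial(18, 1/2); α is the probability of landing in either tail, P(S ≤ 3) + P(S ≥ 15).
The two tails are symmetric, so α = 2·(1 + 18 + 153 + 816)/2^18 = 1976/262144 = 247/32768.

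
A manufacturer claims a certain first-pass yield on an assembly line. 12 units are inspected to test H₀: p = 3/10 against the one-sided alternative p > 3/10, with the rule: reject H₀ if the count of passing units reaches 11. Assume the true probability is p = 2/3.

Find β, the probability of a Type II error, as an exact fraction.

β = P(fail to reject H₀ | Ha true) = P(S ≤ 10 | p = 2/3), S ~ Binomial(12, 2/3).
Equivalently, β = 1 − P(S ≥ 11) = 502769/531441.

502769/531441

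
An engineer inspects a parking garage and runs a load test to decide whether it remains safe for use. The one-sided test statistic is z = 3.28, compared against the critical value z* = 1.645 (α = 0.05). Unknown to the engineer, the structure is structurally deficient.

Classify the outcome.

The conventional null hypothesis is that the structure meets the required load capacity (safe).
Since z = 3.28 > z* = 1.645, H₀ is rejected.
H₀ is false (actually the structure is structurally deficient).
The decision matches the true state — no error.

Neither — the decision is correct.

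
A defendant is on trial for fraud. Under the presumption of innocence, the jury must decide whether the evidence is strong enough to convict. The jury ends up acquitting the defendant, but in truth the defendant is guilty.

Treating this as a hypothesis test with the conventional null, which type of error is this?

Type II error

The null hypothesis here is that the defendant is innocent.
'Acquitting the defendant' corresponds to failing to reject H₀.
H₀ was not rejected but H₀ is false — a Type II error (false negative).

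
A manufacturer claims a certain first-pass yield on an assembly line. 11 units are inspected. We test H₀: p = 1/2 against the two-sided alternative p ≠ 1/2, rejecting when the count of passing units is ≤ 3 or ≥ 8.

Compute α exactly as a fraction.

29/128

Under H₀, S ~ Binomial(11, 1/2); α is the probability of landing in either tail, P(S ≤ 3) + P(S ≥ 8).
The two tails are symmetric, so α = 2·(1 + 11 + 55 + 165)/2^11 = 464/2048 = 29/128.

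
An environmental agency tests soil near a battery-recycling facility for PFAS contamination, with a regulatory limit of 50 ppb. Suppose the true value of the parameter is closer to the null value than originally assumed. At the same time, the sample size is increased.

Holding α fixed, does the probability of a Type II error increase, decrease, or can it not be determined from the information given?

The first change alone would make β increase; the second alone would make β decrease. Which effect dominates depends on the magnitudes, which are not given.

Cannot be determined from the information given.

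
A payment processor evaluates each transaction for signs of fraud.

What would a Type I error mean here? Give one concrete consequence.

With the conventional null hypothesis that the transaction is legitimate:
A Type I error is rejecting H₀ when H₀ is true.
Here that means blocking the transaction and freezing the card when actually the transaction is legitimate.

A Type I error would mean concluding that the transaction is fraudulent when in fact the transaction is legitimate. Consequence: a legitimate purchase is declined and the customer's card is frozen.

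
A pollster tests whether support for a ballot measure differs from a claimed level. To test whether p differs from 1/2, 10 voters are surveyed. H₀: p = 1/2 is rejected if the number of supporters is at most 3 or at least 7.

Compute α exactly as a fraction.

Under H₀, Y ~ Binomial(10, 1/2); α is the probability of landing in either tail, P(Y ≤ 3) + P(Y ≥ 7).
By symmetry, α = 2·P(Y ≤ 3) = 2·(1 + 10 + 45 + 120)/1024 = 352/1024 = 11/32.

11/32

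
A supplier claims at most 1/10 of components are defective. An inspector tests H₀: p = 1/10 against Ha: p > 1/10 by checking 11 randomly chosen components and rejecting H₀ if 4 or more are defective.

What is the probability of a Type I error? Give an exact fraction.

The significance level is the probability, assuming p = 1/10, of seeing 4 or more defectives in 11 draws.
Computing the lower-tail complement: 1 − 2453663097/2500000000 = 46336903/2500000000.

46336903/2500000000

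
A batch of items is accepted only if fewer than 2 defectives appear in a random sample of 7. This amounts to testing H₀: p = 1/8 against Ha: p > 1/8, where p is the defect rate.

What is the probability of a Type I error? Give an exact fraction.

Under H₀, K ~ Binomial(7, 1/8); the Type I error rate is P(K ≥ 2).
Via the complement, α = 1 − Σ_{j=0}^{1} C(7,j)(1/8)^j(7/8)^{7-j} = 225033/1048576.

225033/1048576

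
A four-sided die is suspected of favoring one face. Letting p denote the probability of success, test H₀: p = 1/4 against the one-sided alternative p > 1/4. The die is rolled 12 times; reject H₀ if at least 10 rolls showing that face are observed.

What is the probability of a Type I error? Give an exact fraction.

631/16777216

The Type I error probability is α = P(S ≥ 10) computed under H₀, where S ~ Binomial(12, 1/4).
Adding the binomial terms for j = 10 through 12 with p = 1/4 yields 631/16777216.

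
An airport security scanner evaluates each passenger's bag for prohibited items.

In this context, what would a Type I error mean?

A Type I error would mean concluding that the bag contains a prohibited item when in fact the bag contains no prohibited items.

With the conventional null hypothesis that the bag contains no prohibited items:
A Type I error is rejecting H₀ when H₀ is true.
Here that means flagging the bag for a manual search when actually the bag contains no prohibited items.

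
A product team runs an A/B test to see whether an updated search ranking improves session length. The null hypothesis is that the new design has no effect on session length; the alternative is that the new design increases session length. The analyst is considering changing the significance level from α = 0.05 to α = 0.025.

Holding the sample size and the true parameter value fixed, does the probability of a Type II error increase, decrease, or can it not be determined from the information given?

It increases.

A smaller α moves the rejection region further into the tail. With the alternative true, more outcomes now fall outside the rejection region, so failing to reject becomes more likely.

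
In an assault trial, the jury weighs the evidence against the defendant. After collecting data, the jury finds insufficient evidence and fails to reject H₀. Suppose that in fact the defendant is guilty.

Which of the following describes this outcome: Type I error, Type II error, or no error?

Type II error

The conventional null hypothesis here is that the defendant is innocent.
H₀ was not rejected, but H₀ is actually false.
Failing to reject a false null hypothesis is a Type II error (false negative).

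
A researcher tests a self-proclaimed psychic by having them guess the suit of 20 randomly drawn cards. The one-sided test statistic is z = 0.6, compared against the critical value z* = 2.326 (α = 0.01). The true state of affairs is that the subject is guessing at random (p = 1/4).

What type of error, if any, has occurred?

Neither — the decision is correct.

The conventional null hypothesis is that the subject is guessing at random (p = 1/4).
Since z = 0.6 ≤ z* = 2.326, H₀ is not rejected.
H₀ is true (actually the subject is guessing at random (p = 1/4)).
The decision matches the true state — no error.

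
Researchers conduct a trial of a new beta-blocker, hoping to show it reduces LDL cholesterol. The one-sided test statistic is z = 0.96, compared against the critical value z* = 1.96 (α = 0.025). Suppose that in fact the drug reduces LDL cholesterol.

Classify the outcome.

Type II error

The conventional null hypothesis is that the drug has no effect on LDL cholesterol.
Since z = 0.96 ≤ z* = 1.96, H₀ is not rejected.
H₀ is false (actually the drug reduces LDL cholesterol).
Failing to reject a false H₀ is a Type II error.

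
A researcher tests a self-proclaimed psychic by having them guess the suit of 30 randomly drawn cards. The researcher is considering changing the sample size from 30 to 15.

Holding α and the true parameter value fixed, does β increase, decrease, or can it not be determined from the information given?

A smaller sample increases the standard error, so the sampling distributions under H₀ and Ha overlap more.

It increases.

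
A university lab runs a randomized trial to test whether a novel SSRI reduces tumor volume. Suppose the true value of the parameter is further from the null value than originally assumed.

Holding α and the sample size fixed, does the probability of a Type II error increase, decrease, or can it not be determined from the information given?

The further the true parameter sits from the null value, the more of the Ha sampling distribution falls in the rejection region.

It decreases.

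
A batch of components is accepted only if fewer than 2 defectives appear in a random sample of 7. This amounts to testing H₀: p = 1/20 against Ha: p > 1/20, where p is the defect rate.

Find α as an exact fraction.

Under H₀, Y ~ Binomial(7, 1/20); the Type I error rate is P(Y ≥ 2).
Computing the lower-tail complement: 1 − 611596453/640000000 = 28403547/640000000.

28403547/640000000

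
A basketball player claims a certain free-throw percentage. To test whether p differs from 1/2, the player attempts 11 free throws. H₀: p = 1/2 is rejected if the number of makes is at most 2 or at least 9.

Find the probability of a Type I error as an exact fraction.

Under H₀, S ~ Binomial(11, 1/2); α is the probability of landing in either tail, P(S ≤ 2) + P(S ≥ 9).
Each tail has probability (1 + 11 + 55)/2048; doubling gives α = 134/2048 = 67/1024.

67/1024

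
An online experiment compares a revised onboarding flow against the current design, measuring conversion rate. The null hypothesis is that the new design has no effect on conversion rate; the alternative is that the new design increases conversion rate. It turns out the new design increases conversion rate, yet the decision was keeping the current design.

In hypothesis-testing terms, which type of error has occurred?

Type II error

'Keeping the current design' corresponds to failing to reject H₀.
H₀ was not rejected but H₀ is false — a Type II error (false negative).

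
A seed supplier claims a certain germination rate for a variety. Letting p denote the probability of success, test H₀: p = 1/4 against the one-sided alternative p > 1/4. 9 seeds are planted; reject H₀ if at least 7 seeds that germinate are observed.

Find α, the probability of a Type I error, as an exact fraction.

The Type I error probability is α = P(Y ≥ 7) computed under H₀, where Y ~ Binomial(9, 1/4).
Adding the binomial terms for j = 7 through 9 with p = 1/4 yields 11/8192.

11/8192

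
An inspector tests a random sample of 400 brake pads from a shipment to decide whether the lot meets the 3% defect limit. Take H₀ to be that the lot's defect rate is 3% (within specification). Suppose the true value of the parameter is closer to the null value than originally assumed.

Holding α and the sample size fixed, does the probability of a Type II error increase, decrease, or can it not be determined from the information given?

It increases.

A smaller departure from H₀ means the test statistic under Ha is distributed closer to where it would be under H₀; rejection becomes less likely.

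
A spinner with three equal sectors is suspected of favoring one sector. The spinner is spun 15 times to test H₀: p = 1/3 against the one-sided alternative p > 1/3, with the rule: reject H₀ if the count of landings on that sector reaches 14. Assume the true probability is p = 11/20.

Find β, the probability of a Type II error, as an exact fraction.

16356278262148423407/16384000000000000000

β = P(fail to reject H₀ | Ha true) = P(X ≤ 13 | p = 11/20), X ~ Binomial(15, 11/20).
Summing C(15,j)·(11/20)^j·(9/20)^{15-j} for j = 0..13 gives 16356278262148423407/16384000000000000000.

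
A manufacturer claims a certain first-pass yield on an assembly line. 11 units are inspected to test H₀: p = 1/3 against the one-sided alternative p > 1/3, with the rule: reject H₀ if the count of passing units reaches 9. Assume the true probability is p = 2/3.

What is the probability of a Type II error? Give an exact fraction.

1675/2187

β = P(fail to reject H₀ | Ha true) = P(Y ≤ 8 | p = 2/3), Y ~ Binomial(11, 2/3).
Summing C(11,j)·(2/3)^j·(1/3)^{11-j} for j = 0..8 gives 1675/2187.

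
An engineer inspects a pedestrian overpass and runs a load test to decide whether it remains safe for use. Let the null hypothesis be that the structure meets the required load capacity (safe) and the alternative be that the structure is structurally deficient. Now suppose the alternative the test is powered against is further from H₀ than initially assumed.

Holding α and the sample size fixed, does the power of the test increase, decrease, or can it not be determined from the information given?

It increases.

A larger true effect moves the Ha sampling distribution further from the H₀ critical value, making rejection more likely when Ha is true.
Since power = 1 − β and β decreases, power increases.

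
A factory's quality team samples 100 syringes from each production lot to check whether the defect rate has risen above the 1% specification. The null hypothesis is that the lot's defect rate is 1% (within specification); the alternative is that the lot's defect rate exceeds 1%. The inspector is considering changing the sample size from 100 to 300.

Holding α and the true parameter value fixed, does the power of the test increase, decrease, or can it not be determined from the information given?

It increases.

More data shrinks sampling variability; the test statistic under Ha concentrates further from the null value, making rejection more likely.
Since power = 1 − β and β decreases, power increases.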